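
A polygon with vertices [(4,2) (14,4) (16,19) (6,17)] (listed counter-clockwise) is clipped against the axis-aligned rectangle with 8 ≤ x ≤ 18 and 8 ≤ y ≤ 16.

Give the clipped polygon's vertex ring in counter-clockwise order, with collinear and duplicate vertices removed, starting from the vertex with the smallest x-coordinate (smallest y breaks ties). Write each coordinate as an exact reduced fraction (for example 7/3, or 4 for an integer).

1. After x ≥ 8: [(8,14/5) (14,4) (16,19) (8,87/5)]
2. After x ≤ 18: [(8,14/5) (14,4) (16,19) (8,87/5)]
3. After y ≥ 8: [(8,8) (218/15,8) (16,19) (8,87/5)]
4. After y ≤ 16: [(8,16) (8,8) (218/15,8) (78/5,16)]
5. Canonical ring: [(8,8) (218/15,8) (78/5,16) (8,16)]

Clipped polygon: [(8,8) (218/15,8) (78/5,16) (8,16)]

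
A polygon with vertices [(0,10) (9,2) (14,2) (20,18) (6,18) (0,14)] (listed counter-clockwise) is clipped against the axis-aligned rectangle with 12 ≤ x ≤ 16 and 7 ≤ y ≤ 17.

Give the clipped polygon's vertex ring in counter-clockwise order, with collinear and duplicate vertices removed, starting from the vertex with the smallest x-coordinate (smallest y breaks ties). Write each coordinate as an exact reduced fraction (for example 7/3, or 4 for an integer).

1. After x ≥ 12: [(12,2) (14,2) (20,18) (12,18)]
2. After x ≤ 16: [(12,2) (14,2) (16,22/3) (16,18) (12,18)]
3. After y ≥ 7: [(12,7) (127/8,7) (16,22/3) (16,18) (12,18)]
4. After y ≤ 17: [(12,17) (12,7) (127/8,7) (16,22/3) (16,17)]
5. Canonical ring: [(12,7) (127/8,7) (16,22/3) (16,17) (12,17)]

Clipped polygon: [(12,7) (127/8,7) (16,22/3) (16,17) (12,17)]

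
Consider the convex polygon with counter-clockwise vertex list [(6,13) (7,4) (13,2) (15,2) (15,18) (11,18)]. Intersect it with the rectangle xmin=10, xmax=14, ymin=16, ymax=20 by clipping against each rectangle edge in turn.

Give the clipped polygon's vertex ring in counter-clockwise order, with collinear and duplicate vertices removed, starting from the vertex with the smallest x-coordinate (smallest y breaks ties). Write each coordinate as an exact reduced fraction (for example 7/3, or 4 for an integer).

1. After x ≥ 10: [(10,17) (10,3) (13,2) (15,2) (15,18) (11,18)]
2. After x ≤ 14: [(10,17) (10,3) (13,2) (14,2) (14,18) (11,18)]
3. After y ≥ 16: [(10,17) (10,16) (14,16) (14,18) (11,18)]
4. After y ≤ 20: [(10,17) (10,16) (14,16) (14,18) (11,18)]
5. Canonical ring: [(10,16) (14,16) (14,18) (11,18) (10,17)]

Clipped polygon: [(10,16) (14,16) (14,18) (11,18) (10,17)]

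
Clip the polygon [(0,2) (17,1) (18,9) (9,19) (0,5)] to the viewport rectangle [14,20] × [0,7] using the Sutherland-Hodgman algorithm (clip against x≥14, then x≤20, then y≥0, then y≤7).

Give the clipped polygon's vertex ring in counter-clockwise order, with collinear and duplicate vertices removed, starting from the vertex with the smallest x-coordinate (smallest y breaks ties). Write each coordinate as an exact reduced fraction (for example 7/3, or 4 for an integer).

Clipped polygon: [(14,20/17) (17,1) (71/4,7) (14,7)]

1. After x ≥ 14: [(14,20/17) (17,1) (18,9) (14,121/9)]
2. After x ≤ 20: [(14,20/17) (17,1) (18,9) (14,121/9)]
3. After y ≥ 0: [(14,20/17) (17,1) (18,9) (14,121/9)]
4. After y ≤ 7: [(14,7) (14,20/17) (17,1) (71/4,7)]
5. Canonical ring: [(14,20/17) (17,1) (71/4,7) (14,7)]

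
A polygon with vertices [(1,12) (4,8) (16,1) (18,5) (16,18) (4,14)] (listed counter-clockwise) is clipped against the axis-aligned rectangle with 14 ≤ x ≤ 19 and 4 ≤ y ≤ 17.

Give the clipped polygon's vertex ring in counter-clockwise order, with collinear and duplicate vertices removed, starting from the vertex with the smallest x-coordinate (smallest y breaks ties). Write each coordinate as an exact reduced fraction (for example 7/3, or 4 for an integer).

1. After x ≥ 14: [(14,13/6) (16,1) (18,5) (16,18) (14,52/3)]
2. After x ≤ 19: [(14,13/6) (16,1) (18,5) (16,18) (14,52/3)]
3. After y ≥ 4: [(14,4) (35/2,4) (18,5) (16,18) (14,52/3)]
4. After y ≤ 17: [(14,17) (14,4) (35/2,4) (18,5) (210/13,17)]
5. Canonical ring: [(14,4) (35/2,4) (18,5) (210/13,17) (14,17)]

Clipped polygon: [(14,4) (35/2,4) (18,5) (210/13,17) (14,17)]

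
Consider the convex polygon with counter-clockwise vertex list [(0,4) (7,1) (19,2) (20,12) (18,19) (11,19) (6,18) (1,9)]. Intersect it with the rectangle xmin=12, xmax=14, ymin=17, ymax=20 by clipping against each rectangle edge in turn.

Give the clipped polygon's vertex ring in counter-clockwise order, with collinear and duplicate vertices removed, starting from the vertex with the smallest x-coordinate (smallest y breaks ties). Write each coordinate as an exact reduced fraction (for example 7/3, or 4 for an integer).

Clipped polygon: [(12,17) (14,17) (14,19) (12,19)]

1. After x ≥ 12: [(12,17/12) (19,2) (20,12) (18,19) (12,19)]
2. After x ≤ 14: [(12,17/12) (14,19/12) (14,19) (12,19)]
3. After y ≥ 17: [(12,17) (14,17) (14,19) (12,19)]
4. After y ≤ 20: [(12,17) (14,17) (14,19) (12,19)]
5. Canonical ring: [(12,17) (14,17) (14,19) (12,19)]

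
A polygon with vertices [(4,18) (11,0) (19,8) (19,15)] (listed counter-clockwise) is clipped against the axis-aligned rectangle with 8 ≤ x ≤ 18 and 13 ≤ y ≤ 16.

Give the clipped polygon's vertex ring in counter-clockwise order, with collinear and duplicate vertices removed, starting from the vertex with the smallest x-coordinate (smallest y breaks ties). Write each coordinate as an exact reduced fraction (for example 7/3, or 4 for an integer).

1. After x ≥ 8: [(8,86/5) (8,54/7) (11,0) (19,8) (19,15)]
2. After x ≤ 18: [(18,76/5) (8,86/5) (8,54/7) (11,0) (18,7)]
3. After y ≥ 13: [(18,13) (18,76/5) (8,86/5) (8,13)]
4. After y ≤ 16: [(18,13) (18,76/5) (14,16) (8,16) (8,13)]
5. Canonical ring: [(8,13) (18,13) (18,76/5) (14,16) (8,16)]

Clipped polygon: [(8,13) (18,13) (18,76/5) (14,16) (8,16)]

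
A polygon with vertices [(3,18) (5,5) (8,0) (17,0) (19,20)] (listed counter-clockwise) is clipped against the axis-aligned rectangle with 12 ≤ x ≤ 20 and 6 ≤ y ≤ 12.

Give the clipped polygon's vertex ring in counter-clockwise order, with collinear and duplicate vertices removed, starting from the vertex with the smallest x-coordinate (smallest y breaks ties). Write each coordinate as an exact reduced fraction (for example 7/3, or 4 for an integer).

Clipped polygon: [(12,6) (88/5,6) (91/5,12) (12,12)]

1. After x ≥ 12: [(12,153/8) (12,0) (17,0) (19,20)]
2. After x ≤ 20: [(12,153/8) (12,0) (17,0) (19,20)]
3. After y ≥ 6: [(12,153/8) (12,6) (88/5,6) (19,20)]
4. After y ≤ 12: [(12,12) (12,6) (88/5,6) (91/5,12)]
5. Canonical ring: [(12,6) (88/5,6) (91/5,12) (12,12)]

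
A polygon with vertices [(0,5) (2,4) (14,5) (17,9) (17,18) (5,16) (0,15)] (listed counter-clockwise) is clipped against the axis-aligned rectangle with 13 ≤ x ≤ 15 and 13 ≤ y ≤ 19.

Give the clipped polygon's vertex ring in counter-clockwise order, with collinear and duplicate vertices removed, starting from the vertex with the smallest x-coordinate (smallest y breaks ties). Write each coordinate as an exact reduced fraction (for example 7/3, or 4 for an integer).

Clipped polygon: [(13,13) (15,13) (15,53/3) (13,52/3)]

1. After x ≥ 13: [(13,59/12) (14,5) (17,9) (17,18) (13,52/3)]
2. After x ≤ 15: [(13,59/12) (14,5) (15,19/3) (15,53/3) (13,52/3)]
3. After y ≥ 13: [(13,13) (15,13) (15,53/3) (13,52/3)]
4. After y ≤ 19: [(13,13) (15,13) (15,53/3) (13,52/3)]
5. Canonical ring: [(13,13) (15,13) (15,53/3) (13,52/3)]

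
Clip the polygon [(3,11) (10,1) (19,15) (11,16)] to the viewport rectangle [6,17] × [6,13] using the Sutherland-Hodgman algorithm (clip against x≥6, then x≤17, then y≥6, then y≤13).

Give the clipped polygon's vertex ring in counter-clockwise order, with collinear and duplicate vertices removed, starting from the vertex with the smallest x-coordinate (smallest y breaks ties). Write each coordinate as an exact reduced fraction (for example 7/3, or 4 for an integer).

1. After x ≥ 6: [(6,103/8) (6,47/7) (10,1) (19,15) (11,16)]
2. After x ≤ 17: [(6,103/8) (6,47/7) (10,1) (17,107/9) (17,61/4) (11,16)]
3. After y ≥ 6: [(6,103/8) (6,47/7) (13/2,6) (185/14,6) (17,107/9) (17,61/4) (11,16)]
4. After y ≤ 13: [(31/5,13) (6,103/8) (6,47/7) (13/2,6) (185/14,6) (17,107/9) (17,13)]
5. Canonical ring: [(6,47/7) (13/2,6) (185/14,6) (17,107/9) (17,13) (31/5,13) (6,103/8)]

Clipped polygon: [(6,47/7) (13/2,6) (185/14,6) (17,107/9) (17,13) (31/5,13) (6,103/8)]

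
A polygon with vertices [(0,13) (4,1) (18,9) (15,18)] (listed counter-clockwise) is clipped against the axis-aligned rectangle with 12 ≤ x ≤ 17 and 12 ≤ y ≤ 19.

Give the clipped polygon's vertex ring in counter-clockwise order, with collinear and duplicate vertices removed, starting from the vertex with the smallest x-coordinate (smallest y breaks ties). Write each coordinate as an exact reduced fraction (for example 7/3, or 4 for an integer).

Clipped polygon: [(12,12) (17,12) (15,18) (12,17)]

1. After x ≥ 12: [(12,17) (12,39/7) (18,9) (15,18)]
2. After x ≤ 17: [(12,17) (12,39/7) (17,59/7) (17,12) (15,18)]
3. After y ≥ 12: [(12,17) (12,12) (17,12) (17,12) (15,18)]
4. After y ≤ 19: [(12,17) (12,12) (17,12) (17,12) (15,18)]
5. Canonical ring: [(12,12) (17,12) (15,18) (12,17)]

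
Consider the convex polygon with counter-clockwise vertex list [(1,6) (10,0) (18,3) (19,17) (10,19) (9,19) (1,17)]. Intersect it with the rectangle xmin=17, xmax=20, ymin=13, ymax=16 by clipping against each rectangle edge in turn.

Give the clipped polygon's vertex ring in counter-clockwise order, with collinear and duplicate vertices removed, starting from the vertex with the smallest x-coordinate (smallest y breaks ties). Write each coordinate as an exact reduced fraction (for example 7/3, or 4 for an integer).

Clipped polygon: [(17,13) (131/7,13) (265/14,16) (17,16)]

1. After x ≥ 17: [(17,21/8) (18,3) (19,17) (17,157/9)]
2. After x ≤ 20: [(17,21/8) (18,3) (19,17) (17,157/9)]
3. After y ≥ 13: [(17,13) (131/7,13) (19,17) (17,157/9)]
4. After y ≤ 16: [(17,16) (17,13) (131/7,13) (265/14,16)]
5. Canonical ring: [(17,13) (131/7,13) (265/14,16) (17,16)]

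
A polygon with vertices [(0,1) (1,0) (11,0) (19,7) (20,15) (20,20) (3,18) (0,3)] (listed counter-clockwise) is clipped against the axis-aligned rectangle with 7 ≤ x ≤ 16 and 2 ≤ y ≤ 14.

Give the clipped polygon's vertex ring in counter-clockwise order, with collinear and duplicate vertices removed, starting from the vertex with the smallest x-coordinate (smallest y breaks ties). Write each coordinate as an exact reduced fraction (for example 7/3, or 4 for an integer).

1. After x ≥ 7: [(7,0) (11,0) (19,7) (20,15) (20,20) (7,314/17)]
2. After x ≤ 16: [(7,0) (11,0) (16,35/8) (16,332/17) (7,314/17)]
3. After y ≥ 2: [(7,2) (93/7,2) (16,35/8) (16,332/17) (7,314/17)]
4. After y ≤ 14: [(7,14) (7,2) (93/7,2) (16,35/8) (16,14)]
5. Canonical ring: [(7,2) (93/7,2) (16,35/8) (16,14) (7,14)]

Clipped polygon: [(7,2) (93/7,2) (16,35/8) (16,14) (7,14)]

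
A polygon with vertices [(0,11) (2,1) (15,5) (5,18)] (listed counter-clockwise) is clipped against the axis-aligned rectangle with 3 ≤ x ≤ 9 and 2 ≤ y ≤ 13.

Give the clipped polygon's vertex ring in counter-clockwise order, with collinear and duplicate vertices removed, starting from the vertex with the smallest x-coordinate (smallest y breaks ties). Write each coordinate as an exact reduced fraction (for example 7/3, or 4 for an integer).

1. After x ≥ 3: [(3,76/5) (3,17/13) (15,5) (5,18)]
2. After x ≤ 9: [(3,76/5) (3,17/13) (9,41/13) (9,64/5) (5,18)]
3. After y ≥ 2: [(3,76/5) (3,2) (21/4,2) (9,41/13) (9,64/5) (5,18)]
4. After y ≤ 13: [(3,13) (3,2) (21/4,2) (9,41/13) (9,64/5) (115/13,13)]
5. Canonical ring: [(3,2) (21/4,2) (9,41/13) (9,64/5) (115/13,13) (3,13)]

Clipped polygon: [(3,2) (21/4,2) (9,41/13) (9,64/5) (115/13,13) (3,13)]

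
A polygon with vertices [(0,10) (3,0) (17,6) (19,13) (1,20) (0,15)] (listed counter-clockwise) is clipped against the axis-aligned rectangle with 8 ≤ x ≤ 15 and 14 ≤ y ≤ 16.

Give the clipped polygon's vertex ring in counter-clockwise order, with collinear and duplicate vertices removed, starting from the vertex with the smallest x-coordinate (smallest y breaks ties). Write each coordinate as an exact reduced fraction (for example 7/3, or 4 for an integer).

1. After x ≥ 8: [(8,15/7) (17,6) (19,13) (8,311/18)]
2. After x ≤ 15: [(8,15/7) (15,36/7) (15,131/9) (8,311/18)]
3. After y ≥ 14: [(8,14) (15,14) (15,131/9) (8,311/18)]
4. After y ≤ 16: [(8,16) (8,14) (15,14) (15,131/9) (79/7,16)]
5. Canonical ring: [(8,14) (15,14) (15,131/9) (79/7,16) (8,16)]

Clipped polygon: [(8,14) (15,14) (15,131/9) (79/7,16) (8,16)]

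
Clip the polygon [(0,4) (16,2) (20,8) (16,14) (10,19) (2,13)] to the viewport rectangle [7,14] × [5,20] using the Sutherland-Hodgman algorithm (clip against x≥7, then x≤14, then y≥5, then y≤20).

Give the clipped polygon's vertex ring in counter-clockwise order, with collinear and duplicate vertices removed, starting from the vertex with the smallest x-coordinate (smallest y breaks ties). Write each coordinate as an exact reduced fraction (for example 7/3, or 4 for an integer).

1. After x ≥ 7: [(7,25/8) (16,2) (20,8) (16,14) (10,19) (7,67/4)]
2. After x ≤ 14: [(7,25/8) (14,9/4) (14,47/3) (10,19) (7,67/4)]
3. After y ≥ 5: [(7,5) (14,5) (14,47/3) (10,19) (7,67/4)]
4. After y ≤ 20: [(7,5) (14,5) (14,47/3) (10,19) (7,67/4)]
5. Canonical ring: [(7,5) (14,5) (14,47/3) (10,19) (7,67/4)]

Clipped polygon: [(7,5) (14,5) (14,47/3) (10,19) (7,67/4)]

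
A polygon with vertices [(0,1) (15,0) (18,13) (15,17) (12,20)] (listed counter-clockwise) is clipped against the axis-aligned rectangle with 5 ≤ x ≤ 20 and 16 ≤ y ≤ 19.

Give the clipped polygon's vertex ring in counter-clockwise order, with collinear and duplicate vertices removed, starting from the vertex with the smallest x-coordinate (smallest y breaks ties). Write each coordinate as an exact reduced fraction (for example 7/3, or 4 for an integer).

Clipped polygon: [(180/19,16) (63/4,16) (15,17) (13,19) (216/19,19)]

1. After x ≥ 5: [(5,107/12) (5,2/3) (15,0) (18,13) (15,17) (12,20)]
2. After x ≤ 20: [(5,107/12) (5,2/3) (15,0) (18,13) (15,17) (12,20)]
3. After y ≥ 16: [(180/19,16) (63/4,16) (15,17) (12,20)]
4. After y ≤ 19: [(216/19,19) (180/19,16) (63/4,16) (15,17) (13,19)]
5. Canonical ring: [(180/19,16) (63/4,16) (15,17) (13,19) (216/19,19)]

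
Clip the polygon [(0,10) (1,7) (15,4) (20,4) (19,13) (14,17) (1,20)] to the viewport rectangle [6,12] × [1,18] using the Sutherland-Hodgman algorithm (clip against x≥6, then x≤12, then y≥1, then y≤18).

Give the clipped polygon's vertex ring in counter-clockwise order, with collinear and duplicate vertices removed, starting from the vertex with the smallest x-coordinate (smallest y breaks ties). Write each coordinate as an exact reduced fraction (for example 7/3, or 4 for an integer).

Clipped polygon: [(6,83/14) (12,65/14) (12,227/13) (29/3,18) (6,18)]

1. After x ≥ 6: [(6,83/14) (15,4) (20,4) (19,13) (14,17) (6,245/13)]
2. After x ≤ 12: [(6,83/14) (12,65/14) (12,227/13) (6,245/13)]
3. After y ≥ 1: [(6,83/14) (12,65/14) (12,227/13) (6,245/13)]
4. After y ≤ 18: [(6,18) (6,83/14) (12,65/14) (12,227/13) (29/3,18)]
5. Canonical ring: [(6,83/14) (12,65/14) (12,227/13) (29/3,18) (6,18)]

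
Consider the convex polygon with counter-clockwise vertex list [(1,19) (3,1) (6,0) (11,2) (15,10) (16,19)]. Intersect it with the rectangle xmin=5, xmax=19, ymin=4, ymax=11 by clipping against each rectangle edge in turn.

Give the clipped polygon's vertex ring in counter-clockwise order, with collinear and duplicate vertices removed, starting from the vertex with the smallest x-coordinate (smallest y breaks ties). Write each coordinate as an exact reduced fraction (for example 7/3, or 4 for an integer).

1. After x ≥ 5: [(5,19) (5,1/3) (6,0) (11,2) (15,10) (16,19)]
2. After x ≤ 19: [(5,19) (5,1/3) (6,0) (11,2) (15,10) (16,19)]
3. After y ≥ 4: [(5,19) (5,4) (12,4) (15,10) (16,19)]
4. After y ≤ 11: [(5,11) (5,4) (12,4) (15,10) (136/9,11)]
5. Canonical ring: [(5,4) (12,4) (15,10) (136/9,11) (5,11)]

Clipped polygon: [(5,4) (12,4) (15,10) (136/9,11) (5,11)]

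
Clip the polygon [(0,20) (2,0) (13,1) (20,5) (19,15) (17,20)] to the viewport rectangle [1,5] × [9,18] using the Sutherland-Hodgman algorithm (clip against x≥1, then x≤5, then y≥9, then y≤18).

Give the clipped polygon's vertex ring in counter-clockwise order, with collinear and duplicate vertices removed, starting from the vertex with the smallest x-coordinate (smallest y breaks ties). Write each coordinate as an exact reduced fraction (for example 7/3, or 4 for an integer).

Clipped polygon: [(1,10) (11/10,9) (5,9) (5,18) (1,18)]

1. After x ≥ 1: [(1,20) (1,10) (2,0) (13,1) (20,5) (19,15) (17,20)]
2. After x ≤ 5: [(5,20) (1,20) (1,10) (2,0) (5,3/11)]
3. After y ≥ 9: [(5,9) (5,20) (1,20) (1,10) (11/10,9)]
4. After y ≤ 18: [(5,9) (5,18) (1,18) (1,10) (11/10,9)]
5. Canonical ring: [(1,10) (11/10,9) (5,9) (5,18) (1,18)]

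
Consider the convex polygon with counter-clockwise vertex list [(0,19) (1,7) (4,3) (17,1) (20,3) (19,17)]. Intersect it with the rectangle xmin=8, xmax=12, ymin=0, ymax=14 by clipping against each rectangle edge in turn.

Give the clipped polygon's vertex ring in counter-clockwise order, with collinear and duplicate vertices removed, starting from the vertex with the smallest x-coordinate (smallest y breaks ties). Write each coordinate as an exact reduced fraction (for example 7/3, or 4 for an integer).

1. After x ≥ 8: [(8,345/19) (8,31/13) (17,1) (20,3) (19,17)]
2. After x ≤ 12: [(12,337/19) (8,345/19) (8,31/13) (12,23/13)]
3. After y ≥ 0: [(12,337/19) (8,345/19) (8,31/13) (12,23/13)]
4. After y ≤ 14: [(12,14) (8,14) (8,31/13) (12,23/13)]
5. Canonical ring: [(8,31/13) (12,23/13) (12,14) (8,14)]

Clipped polygon: [(8,31/13) (12,23/13) (12,14) (8,14)]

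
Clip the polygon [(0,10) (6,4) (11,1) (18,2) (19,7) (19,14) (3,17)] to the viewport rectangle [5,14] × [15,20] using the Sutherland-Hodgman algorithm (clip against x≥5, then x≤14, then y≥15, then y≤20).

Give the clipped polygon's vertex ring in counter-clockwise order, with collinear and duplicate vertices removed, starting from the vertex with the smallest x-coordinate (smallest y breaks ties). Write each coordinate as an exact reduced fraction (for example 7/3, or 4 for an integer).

1. After x ≥ 5: [(5,5) (6,4) (11,1) (18,2) (19,7) (19,14) (5,133/8)]
2. After x ≤ 14: [(5,5) (6,4) (11,1) (14,10/7) (14,239/16) (5,133/8)]
3. After y ≥ 15: [(5,15) (41/3,15) (5,133/8)]
4. After y ≤ 20: [(5,15) (41/3,15) (5,133/8)]
5. Canonical ring: [(5,15) (41/3,15) (5,133/8)]

Clipped polygon: [(5,15) (41/3,15) (5,133/8)]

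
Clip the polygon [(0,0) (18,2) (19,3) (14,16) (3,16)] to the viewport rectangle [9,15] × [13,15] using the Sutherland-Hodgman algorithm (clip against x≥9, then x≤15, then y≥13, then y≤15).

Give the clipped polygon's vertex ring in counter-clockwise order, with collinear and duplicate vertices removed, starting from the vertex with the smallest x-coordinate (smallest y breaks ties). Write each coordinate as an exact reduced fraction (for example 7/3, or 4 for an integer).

Clipped polygon: [(9,13) (15,13) (15,67/5) (187/13,15) (9,15)]

1. After x ≥ 9: [(9,1) (18,2) (19,3) (14,16) (9,16)]
2. After x ≤ 15: [(9,1) (15,5/3) (15,67/5) (14,16) (9,16)]
3. After y ≥ 13: [(9,13) (15,13) (15,67/5) (14,16) (9,16)]
4. After y ≤ 15: [(9,15) (9,13) (15,13) (15,67/5) (187/13,15)]
5. Canonical ring: [(9,13) (15,13) (15,67/5) (187/13,15) (9,15)]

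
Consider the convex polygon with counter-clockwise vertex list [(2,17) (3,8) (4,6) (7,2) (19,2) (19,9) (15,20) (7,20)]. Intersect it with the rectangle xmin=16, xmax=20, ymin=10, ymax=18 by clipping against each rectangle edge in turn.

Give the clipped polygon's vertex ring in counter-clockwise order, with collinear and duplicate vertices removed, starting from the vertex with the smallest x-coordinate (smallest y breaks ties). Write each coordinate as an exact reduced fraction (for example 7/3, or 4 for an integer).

Clipped polygon: [(16,10) (205/11,10) (16,69/4)]

1. After x ≥ 16: [(16,2) (19,2) (19,9) (16,69/4)]
2. After x ≤ 20: [(16,2) (19,2) (19,9) (16,69/4)]
3. After y ≥ 10: [(16,10) (205/11,10) (16,69/4)]
4. After y ≤ 18: [(16,10) (205/11,10) (16,69/4)]
5. Canonical ring: [(16,10) (205/11,10) (16,69/4)]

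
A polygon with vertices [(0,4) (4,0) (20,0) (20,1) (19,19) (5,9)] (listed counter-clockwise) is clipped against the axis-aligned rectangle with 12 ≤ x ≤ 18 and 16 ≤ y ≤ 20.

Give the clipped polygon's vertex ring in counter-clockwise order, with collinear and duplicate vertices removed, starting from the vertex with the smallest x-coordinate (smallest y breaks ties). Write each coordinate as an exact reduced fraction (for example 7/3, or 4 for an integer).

1. After x ≥ 12: [(12,0) (20,0) (20,1) (19,19) (12,14)]
2. After x ≤ 18: [(12,0) (18,0) (18,128/7) (12,14)]
3. After y ≥ 16: [(18,16) (18,128/7) (74/5,16)]
4. After y ≤ 20: [(18,16) (18,128/7) (74/5,16)]
5. Canonical ring: [(74/5,16) (18,16) (18,128/7)]

Clipped polygon: [(74/5,16) (18,16) (18,128/7)]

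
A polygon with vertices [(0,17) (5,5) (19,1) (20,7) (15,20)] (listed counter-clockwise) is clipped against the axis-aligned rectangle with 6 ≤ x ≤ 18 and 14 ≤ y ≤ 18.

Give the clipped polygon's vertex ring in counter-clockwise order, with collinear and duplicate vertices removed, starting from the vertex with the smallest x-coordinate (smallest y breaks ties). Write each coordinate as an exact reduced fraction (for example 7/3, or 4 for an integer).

Clipped polygon: [(6,14) (225/13,14) (205/13,18) (6,18)]

1. After x ≥ 6: [(6,91/5) (6,33/7) (19,1) (20,7) (15,20)]
2. After x ≤ 18: [(6,91/5) (6,33/7) (18,9/7) (18,61/5) (15,20)]
3. After y ≥ 14: [(6,91/5) (6,14) (225/13,14) (15,20)]
4. After y ≤ 18: [(6,18) (6,14) (225/13,14) (205/13,18)]
5. Canonical ring: [(6,14) (225/13,14) (205/13,18) (6,18)]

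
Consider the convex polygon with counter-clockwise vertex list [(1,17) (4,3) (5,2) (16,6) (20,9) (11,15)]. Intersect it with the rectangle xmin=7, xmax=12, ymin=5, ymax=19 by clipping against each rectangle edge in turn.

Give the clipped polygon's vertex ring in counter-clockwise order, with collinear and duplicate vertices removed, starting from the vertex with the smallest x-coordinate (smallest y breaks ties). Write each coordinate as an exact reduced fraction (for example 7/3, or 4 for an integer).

Clipped polygon: [(7,5) (12,5) (12,43/3) (11,15) (7,79/5)]

1. After x ≥ 7: [(7,79/5) (7,30/11) (16,6) (20,9) (11,15)]
2. After x ≤ 12: [(7,79/5) (7,30/11) (12,50/11) (12,43/3) (11,15)]
3. After y ≥ 5: [(7,79/5) (7,5) (12,5) (12,43/3) (11,15)]
4. After y ≤ 19: [(7,79/5) (7,5) (12,5) (12,43/3) (11,15)]
5. Canonical ring: [(7,5) (12,5) (12,43/3) (11,15) (7,79/5)]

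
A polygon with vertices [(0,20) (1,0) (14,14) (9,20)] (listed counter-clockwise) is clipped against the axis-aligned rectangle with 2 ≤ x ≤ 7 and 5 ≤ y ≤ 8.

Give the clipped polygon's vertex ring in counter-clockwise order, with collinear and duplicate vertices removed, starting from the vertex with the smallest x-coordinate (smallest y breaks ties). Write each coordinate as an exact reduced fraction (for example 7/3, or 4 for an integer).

1. After x ≥ 2: [(2,20) (2,14/13) (14,14) (9,20)]
2. After x ≤ 7: [(7,20) (2,20) (2,14/13) (7,84/13)]
3. After y ≥ 5: [(7,20) (2,20) (2,5) (79/14,5) (7,84/13)]
4. After y ≤ 8: [(7,8) (2,8) (2,5) (79/14,5) (7,84/13)]
5. Canonical ring: [(2,5) (79/14,5) (7,84/13) (7,8) (2,8)]

Clipped polygon: [(2,5) (79/14,5) (7,84/13) (7,8) (2,8)]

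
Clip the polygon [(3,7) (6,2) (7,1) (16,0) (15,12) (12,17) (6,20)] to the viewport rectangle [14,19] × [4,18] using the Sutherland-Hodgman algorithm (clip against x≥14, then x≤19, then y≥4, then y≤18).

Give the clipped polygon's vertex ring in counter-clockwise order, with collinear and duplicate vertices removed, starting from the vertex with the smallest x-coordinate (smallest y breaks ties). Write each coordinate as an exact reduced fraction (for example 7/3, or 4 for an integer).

1. After x ≥ 14: [(14,2/9) (16,0) (15,12) (14,41/3)]
2. After x ≤ 19: [(14,2/9) (16,0) (15,12) (14,41/3)]
3. After y ≥ 4: [(14,4) (47/3,4) (15,12) (14,41/3)]
4. After y ≤ 18: [(14,4) (47/3,4) (15,12) (14,41/3)]
5. Canonical ring: [(14,4) (47/3,4) (15,12) (14,41/3)]

Clipped polygon: [(14,4) (47/3,4) (15,12) (14,41/3)]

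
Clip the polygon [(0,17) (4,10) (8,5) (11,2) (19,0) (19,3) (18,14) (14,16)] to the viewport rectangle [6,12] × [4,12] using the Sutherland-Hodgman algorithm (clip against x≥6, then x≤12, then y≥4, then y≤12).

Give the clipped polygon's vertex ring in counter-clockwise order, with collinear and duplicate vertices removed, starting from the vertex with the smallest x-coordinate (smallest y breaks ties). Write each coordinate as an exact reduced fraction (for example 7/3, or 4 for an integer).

1. After x ≥ 6: [(6,116/7) (6,15/2) (8,5) (11,2) (19,0) (19,3) (18,14) (14,16)]
2. After x ≤ 12: [(12,113/7) (6,116/7) (6,15/2) (8,5) (11,2) (12,7/4)]
3. After y ≥ 4: [(12,4) (12,113/7) (6,116/7) (6,15/2) (8,5) (9,4)]
4. After y ≤ 12: [(12,4) (12,12) (6,12) (6,15/2) (8,5) (9,4)]
5. Canonical ring: [(6,15/2) (8,5) (9,4) (12,4) (12,12) (6,12)]

Clipped polygon: [(6,15/2) (8,5) (9,4) (12,4) (12,12) (6,12)]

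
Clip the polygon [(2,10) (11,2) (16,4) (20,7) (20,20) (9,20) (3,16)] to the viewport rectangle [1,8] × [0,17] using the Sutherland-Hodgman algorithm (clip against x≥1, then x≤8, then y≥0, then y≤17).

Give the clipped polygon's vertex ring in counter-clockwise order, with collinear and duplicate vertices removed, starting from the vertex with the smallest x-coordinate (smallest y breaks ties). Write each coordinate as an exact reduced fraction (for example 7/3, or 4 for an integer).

Clipped polygon: [(2,10) (8,14/3) (8,17) (9/2,17) (3,16)]

1. After x ≥ 1: [(2,10) (11,2) (16,4) (20,7) (20,20) (9,20) (3,16)]
2. After x ≤ 8: [(2,10) (8,14/3) (8,58/3) (3,16)]
3. After y ≥ 0: [(2,10) (8,14/3) (8,58/3) (3,16)]
4. After y ≤ 17: [(2,10) (8,14/3) (8,17) (9/2,17) (3,16)]
5. Canonical ring: [(2,10) (8,14/3) (8,17) (9/2,17) (3,16)]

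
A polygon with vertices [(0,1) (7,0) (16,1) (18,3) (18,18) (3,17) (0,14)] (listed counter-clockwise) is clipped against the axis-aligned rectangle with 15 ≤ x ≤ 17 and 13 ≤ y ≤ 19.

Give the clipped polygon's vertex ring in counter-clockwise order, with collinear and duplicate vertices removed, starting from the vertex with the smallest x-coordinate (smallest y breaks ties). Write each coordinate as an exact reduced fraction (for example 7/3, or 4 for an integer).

1. After x ≥ 15: [(15,8/9) (16,1) (18,3) (18,18) (15,89/5)]
2. After x ≤ 17: [(15,8/9) (16,1) (17,2) (17,269/15) (15,89/5)]
3. After y ≥ 13: [(15,13) (17,13) (17,269/15) (15,89/5)]
4. After y ≤ 19: [(15,13) (17,13) (17,269/15) (15,89/5)]
5. Canonical ring: [(15,13) (17,13) (17,269/15) (15,89/5)]

Clipped polygon: [(15,13) (17,13) (17,269/15) (15,89/5)]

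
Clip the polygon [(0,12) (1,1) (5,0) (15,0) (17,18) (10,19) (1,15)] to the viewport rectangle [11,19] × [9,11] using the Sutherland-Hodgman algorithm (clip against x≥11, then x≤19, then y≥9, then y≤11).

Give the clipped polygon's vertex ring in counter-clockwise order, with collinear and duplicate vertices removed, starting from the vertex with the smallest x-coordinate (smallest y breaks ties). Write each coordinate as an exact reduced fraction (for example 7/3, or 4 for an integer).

Clipped polygon: [(11,9) (16,9) (146/9,11) (11,11)]

1. After x ≥ 11: [(11,0) (15,0) (17,18) (11,132/7)]
2. After x ≤ 19: [(11,0) (15,0) (17,18) (11,132/7)]
3. After y ≥ 9: [(11,9) (16,9) (17,18) (11,132/7)]
4. After y ≤ 11: [(11,11) (11,9) (16,9) (146/9,11)]
5. Canonical ring: [(11,9) (16,9) (146/9,11) (11,11)]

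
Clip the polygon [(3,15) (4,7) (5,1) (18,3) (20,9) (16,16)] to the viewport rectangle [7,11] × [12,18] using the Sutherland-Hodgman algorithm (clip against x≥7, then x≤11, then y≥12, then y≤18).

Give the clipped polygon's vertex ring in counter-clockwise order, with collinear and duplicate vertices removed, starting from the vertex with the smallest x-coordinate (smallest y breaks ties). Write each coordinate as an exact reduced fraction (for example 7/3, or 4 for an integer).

1. After x ≥ 7: [(7,199/13) (7,17/13) (18,3) (20,9) (16,16)]
2. After x ≤ 11: [(11,203/13) (7,199/13) (7,17/13) (11,25/13)]
3. After y ≥ 12: [(11,12) (11,203/13) (7,199/13) (7,12)]
4. After y ≤ 18: [(11,12) (11,203/13) (7,199/13) (7,12)]
5. Canonical ring: [(7,12) (11,12) (11,203/13) (7,199/13)]

Clipped polygon: [(7,12) (11,12) (11,203/13) (7,199/13)]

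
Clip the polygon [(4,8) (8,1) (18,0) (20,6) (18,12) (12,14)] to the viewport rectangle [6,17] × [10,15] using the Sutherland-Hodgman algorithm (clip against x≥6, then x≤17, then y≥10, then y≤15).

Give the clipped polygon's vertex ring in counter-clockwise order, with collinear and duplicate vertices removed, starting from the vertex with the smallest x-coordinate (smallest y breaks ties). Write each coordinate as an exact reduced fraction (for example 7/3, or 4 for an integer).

Clipped polygon: [(20/3,10) (17,10) (17,37/3) (12,14)]

1. After x ≥ 6: [(6,19/2) (6,9/2) (8,1) (18,0) (20,6) (18,12) (12,14)]
2. After x ≤ 17: [(6,19/2) (6,9/2) (8,1) (17,1/10) (17,37/3) (12,14)]
3. After y ≥ 10: [(20/3,10) (17,10) (17,37/3) (12,14)]
4. After y ≤ 15: [(20/3,10) (17,10) (17,37/3) (12,14)]
5. Canonical ring: [(20/3,10) (17,10) (17,37/3) (12,14)]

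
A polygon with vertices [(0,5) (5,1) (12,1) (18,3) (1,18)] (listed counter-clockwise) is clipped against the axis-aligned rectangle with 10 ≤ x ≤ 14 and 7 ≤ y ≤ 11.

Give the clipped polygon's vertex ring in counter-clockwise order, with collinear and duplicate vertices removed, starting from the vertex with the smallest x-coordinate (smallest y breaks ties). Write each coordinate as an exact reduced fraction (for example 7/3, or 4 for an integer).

Clipped polygon: [(10,7) (202/15,7) (10,171/17)]

1. After x ≥ 10: [(10,1) (12,1) (18,3) (10,171/17)]
2. After x ≤ 14: [(10,1) (12,1) (14,5/3) (14,111/17) (10,171/17)]
3. After y ≥ 7: [(10,7) (202/15,7) (10,171/17)]
4. After y ≤ 11: [(10,7) (202/15,7) (10,171/17)]
5. Canonical ring: [(10,7) (202/15,7) (10,171/17)]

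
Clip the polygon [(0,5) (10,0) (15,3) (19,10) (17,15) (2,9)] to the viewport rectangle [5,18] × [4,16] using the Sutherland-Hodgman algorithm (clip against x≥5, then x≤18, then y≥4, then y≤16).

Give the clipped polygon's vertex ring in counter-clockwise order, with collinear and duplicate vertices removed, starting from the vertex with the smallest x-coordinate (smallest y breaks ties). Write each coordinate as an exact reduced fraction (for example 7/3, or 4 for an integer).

1. After x ≥ 5: [(5,5/2) (10,0) (15,3) (19,10) (17,15) (5,51/5)]
2. After x ≤ 18: [(5,5/2) (10,0) (15,3) (18,33/4) (18,25/2) (17,15) (5,51/5)]
3. After y ≥ 4: [(5,4) (109/7,4) (18,33/4) (18,25/2) (17,15) (5,51/5)]
4. After y ≤ 16: [(5,4) (109/7,4) (18,33/4) (18,25/2) (17,15) (5,51/5)]
5. Canonical ring: [(5,4) (109/7,4) (18,33/4) (18,25/2) (17,15) (5,51/5)]

Clipped polygon: [(5,4) (109/7,4) (18,33/4) (18,25/2) (17,15) (5,51/5)]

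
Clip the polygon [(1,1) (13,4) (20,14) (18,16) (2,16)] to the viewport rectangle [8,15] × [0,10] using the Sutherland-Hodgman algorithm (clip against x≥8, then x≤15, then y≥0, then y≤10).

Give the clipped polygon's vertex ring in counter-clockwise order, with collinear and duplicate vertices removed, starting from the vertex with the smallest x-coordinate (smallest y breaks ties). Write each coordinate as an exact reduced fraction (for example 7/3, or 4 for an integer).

1. After x ≥ 8: [(8,11/4) (13,4) (20,14) (18,16) (8,16)]
2. After x ≤ 15: [(8,11/4) (13,4) (15,48/7) (15,16) (8,16)]
3. After y ≥ 0: [(8,11/4) (13,4) (15,48/7) (15,16) (8,16)]
4. After y ≤ 10: [(8,10) (8,11/4) (13,4) (15,48/7) (15,10)]
5. Canonical ring: [(8,11/4) (13,4) (15,48/7) (15,10) (8,10)]

Clipped polygon: [(8,11/4) (13,4) (15,48/7) (15,10) (8,10)]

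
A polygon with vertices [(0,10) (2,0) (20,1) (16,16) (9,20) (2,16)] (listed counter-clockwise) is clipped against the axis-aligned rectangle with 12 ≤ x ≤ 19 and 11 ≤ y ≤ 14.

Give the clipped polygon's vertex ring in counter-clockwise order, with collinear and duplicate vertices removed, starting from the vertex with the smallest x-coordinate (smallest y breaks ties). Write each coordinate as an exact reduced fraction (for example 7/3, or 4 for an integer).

1. After x ≥ 12: [(12,5/9) (20,1) (16,16) (12,128/7)]
2. After x ≤ 19: [(12,5/9) (19,17/18) (19,19/4) (16,16) (12,128/7)]
3. After y ≥ 11: [(12,11) (52/3,11) (16,16) (12,128/7)]
4. After y ≤ 14: [(12,14) (12,11) (52/3,11) (248/15,14)]
5. Canonical ring: [(12,11) (52/3,11) (248/15,14) (12,14)]

Clipped polygon: [(12,11) (52/3,11) (248/15,14) (12,14)]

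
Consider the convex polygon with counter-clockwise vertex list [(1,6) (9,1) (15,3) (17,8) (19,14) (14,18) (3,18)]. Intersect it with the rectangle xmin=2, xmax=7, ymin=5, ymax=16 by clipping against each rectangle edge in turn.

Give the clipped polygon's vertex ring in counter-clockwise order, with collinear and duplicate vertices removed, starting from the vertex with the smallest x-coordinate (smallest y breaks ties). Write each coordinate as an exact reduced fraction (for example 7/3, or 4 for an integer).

Clipped polygon: [(2,43/8) (13/5,5) (7,5) (7,16) (8/3,16) (2,12)]

1. After x ≥ 2: [(2,12) (2,43/8) (9,1) (15,3) (17,8) (19,14) (14,18) (3,18)]
2. After x ≤ 7: [(2,12) (2,43/8) (7,9/4) (7,18) (3,18)]
3. After y ≥ 5: [(2,12) (2,43/8) (13/5,5) (7,5) (7,18) (3,18)]
4. After y ≤ 16: [(8/3,16) (2,12) (2,43/8) (13/5,5) (7,5) (7,16)]
5. Canonical ring: [(2,43/8) (13/5,5) (7,5) (7,16) (8/3,16) (2,12)]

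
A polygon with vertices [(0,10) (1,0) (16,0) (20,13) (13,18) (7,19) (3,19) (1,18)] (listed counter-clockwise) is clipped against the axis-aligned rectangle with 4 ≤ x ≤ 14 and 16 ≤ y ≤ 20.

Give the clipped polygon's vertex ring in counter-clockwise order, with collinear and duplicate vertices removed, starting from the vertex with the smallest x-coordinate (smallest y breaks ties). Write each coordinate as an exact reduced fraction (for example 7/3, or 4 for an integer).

1. After x ≥ 4: [(4,0) (16,0) (20,13) (13,18) (7,19) (4,19)]
2. After x ≤ 14: [(4,0) (14,0) (14,121/7) (13,18) (7,19) (4,19)]
3. After y ≥ 16: [(4,16) (14,16) (14,121/7) (13,18) (7,19) (4,19)]
4. After y ≤ 20: [(4,16) (14,16) (14,121/7) (13,18) (7,19) (4,19)]
5. Canonical ring: [(4,16) (14,16) (14,121/7) (13,18) (7,19) (4,19)]

Clipped polygon: [(4,16) (14,16) (14,121/7) (13,18) (7,19) (4,19)]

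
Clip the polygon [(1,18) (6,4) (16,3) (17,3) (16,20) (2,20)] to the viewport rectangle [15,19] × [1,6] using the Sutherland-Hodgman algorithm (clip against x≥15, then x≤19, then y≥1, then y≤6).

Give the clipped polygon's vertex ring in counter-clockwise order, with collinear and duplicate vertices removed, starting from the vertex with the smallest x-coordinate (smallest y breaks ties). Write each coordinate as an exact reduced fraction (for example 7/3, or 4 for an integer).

Clipped polygon: [(15,31/10) (16,3) (17,3) (286/17,6) (15,6)]

1. After x ≥ 15: [(15,31/10) (16,3) (17,3) (16,20) (15,20)]
2. After x ≤ 19: [(15,31/10) (16,3) (17,3) (16,20) (15,20)]
3. After y ≥ 1: [(15,31/10) (16,3) (17,3) (16,20) (15,20)]
4. After y ≤ 6: [(15,6) (15,31/10) (16,3) (17,3) (286/17,6)]
5. Canonical ring: [(15,31/10) (16,3) (17,3) (286/17,6) (15,6)]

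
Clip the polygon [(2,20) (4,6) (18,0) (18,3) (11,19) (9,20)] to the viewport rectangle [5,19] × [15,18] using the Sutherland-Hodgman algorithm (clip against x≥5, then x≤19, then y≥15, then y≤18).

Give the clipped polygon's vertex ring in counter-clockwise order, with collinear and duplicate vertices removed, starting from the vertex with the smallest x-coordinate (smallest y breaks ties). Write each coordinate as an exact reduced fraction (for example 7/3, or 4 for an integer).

1. After x ≥ 5: [(5,20) (5,39/7) (18,0) (18,3) (11,19) (9,20)]
2. After x ≤ 19: [(5,20) (5,39/7) (18,0) (18,3) (11,19) (9,20)]
3. After y ≥ 15: [(5,20) (5,15) (51/4,15) (11,19) (9,20)]
4. After y ≤ 18: [(5,18) (5,15) (51/4,15) (183/16,18)]
5. Canonical ring: [(5,15) (51/4,15) (183/16,18) (5,18)]

Clipped polygon: [(5,15) (51/4,15) (183/16,18) (5,18)]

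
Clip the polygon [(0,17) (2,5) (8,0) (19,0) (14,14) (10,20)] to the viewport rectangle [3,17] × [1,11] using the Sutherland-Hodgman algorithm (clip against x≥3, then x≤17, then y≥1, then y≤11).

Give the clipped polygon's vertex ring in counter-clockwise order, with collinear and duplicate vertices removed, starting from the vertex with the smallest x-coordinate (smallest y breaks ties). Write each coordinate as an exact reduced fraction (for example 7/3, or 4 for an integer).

Clipped polygon: [(3,25/6) (34/5,1) (17,1) (17,28/5) (211/14,11) (3,11)]

1. After x ≥ 3: [(3,179/10) (3,25/6) (8,0) (19,0) (14,14) (10,20)]
2. After x ≤ 17: [(3,179/10) (3,25/6) (8,0) (17,0) (17,28/5) (14,14) (10,20)]
3. After y ≥ 1: [(3,179/10) (3,25/6) (34/5,1) (17,1) (17,28/5) (14,14) (10,20)]
4. After y ≤ 11: [(3,11) (3,25/6) (34/5,1) (17,1) (17,28/5) (211/14,11)]
5. Canonical ring: [(3,25/6) (34/5,1) (17,1) (17,28/5) (211/14,11) (3,11)]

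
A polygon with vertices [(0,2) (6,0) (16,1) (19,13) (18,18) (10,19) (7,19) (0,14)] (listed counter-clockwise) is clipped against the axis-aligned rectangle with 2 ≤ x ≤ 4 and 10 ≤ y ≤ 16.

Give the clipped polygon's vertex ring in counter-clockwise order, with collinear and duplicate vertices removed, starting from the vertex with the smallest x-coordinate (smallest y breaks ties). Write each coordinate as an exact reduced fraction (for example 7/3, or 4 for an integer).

Clipped polygon: [(2,10) (4,10) (4,16) (14/5,16) (2,108/7)]

1. After x ≥ 2: [(2,4/3) (6,0) (16,1) (19,13) (18,18) (10,19) (7,19) (2,108/7)]
2. After x ≤ 4: [(2,4/3) (4,2/3) (4,118/7) (2,108/7)]
3. After y ≥ 10: [(2,10) (4,10) (4,118/7) (2,108/7)]
4. After y ≤ 16: [(2,10) (4,10) (4,16) (14/5,16) (2,108/7)]
5. Canonical ring: [(2,10) (4,10) (4,16) (14/5,16) (2,108/7)]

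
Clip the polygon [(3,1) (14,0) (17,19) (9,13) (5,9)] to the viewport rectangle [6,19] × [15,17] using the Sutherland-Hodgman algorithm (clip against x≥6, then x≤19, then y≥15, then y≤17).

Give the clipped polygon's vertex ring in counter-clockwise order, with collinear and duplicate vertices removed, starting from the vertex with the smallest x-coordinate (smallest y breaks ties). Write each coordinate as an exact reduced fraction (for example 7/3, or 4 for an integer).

Clipped polygon: [(35/3,15) (311/19,15) (317/19,17) (43/3,17)]

1. After x ≥ 6: [(6,8/11) (14,0) (17,19) (9,13) (6,10)]
2. After x ≤ 19: [(6,8/11) (14,0) (17,19) (9,13) (6,10)]
3. After y ≥ 15: [(311/19,15) (17,19) (35/3,15)]
4. After y ≤ 17: [(311/19,15) (317/19,17) (43/3,17) (35/3,15)]
5. Canonical ring: [(35/3,15) (311/19,15) (317/19,17) (43/3,17)]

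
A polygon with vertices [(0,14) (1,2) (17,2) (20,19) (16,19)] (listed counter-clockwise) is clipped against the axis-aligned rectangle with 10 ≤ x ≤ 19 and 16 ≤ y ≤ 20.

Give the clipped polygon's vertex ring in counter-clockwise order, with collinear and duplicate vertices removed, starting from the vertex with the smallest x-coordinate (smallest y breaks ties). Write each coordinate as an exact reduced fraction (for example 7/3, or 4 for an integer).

Clipped polygon: [(10,16) (19,16) (19,19) (16,19) (10,137/8)]

1. After x ≥ 10: [(10,137/8) (10,2) (17,2) (20,19) (16,19)]
2. After x ≤ 19: [(10,137/8) (10,2) (17,2) (19,40/3) (19,19) (16,19)]
3. After y ≥ 16: [(10,137/8) (10,16) (19,16) (19,19) (16,19)]
4. After y ≤ 20: [(10,137/8) (10,16) (19,16) (19,19) (16,19)]
5. Canonical ring: [(10,16) (19,16) (19,19) (16,19) (10,137/8)]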